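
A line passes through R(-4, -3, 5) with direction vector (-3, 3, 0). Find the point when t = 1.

P(t) = R + t·d
  = (-4 + (-3)·1, -3 + 3·1, 5 + 0·1)
  = (-4 - 3, -3 + 3, 5 + 0)
  = (-7, 0, 5)

(-7, 0, 5)


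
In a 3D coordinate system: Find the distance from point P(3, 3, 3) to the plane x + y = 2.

distance = |a·x₀ + b·y₀ + c·z₀ - d| / √(a² + b² + c²)
  = |1·3 + 1·3 + 0·3 - 2| / √(1² + 1² + 0²)
  = |3 + 3 + 0 - 2| / √(1 + 1 + 0)
  = |4| / √2
  = 4 / 1.414
  ≈ 2.828

2.828


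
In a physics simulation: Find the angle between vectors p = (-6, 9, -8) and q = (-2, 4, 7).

p·q = (-6)·(-2) + 9·4 + (-8)·7 = 12 + 36 - 56 = -8
|p| = √((-6)² + 9² + (-8)²) = √181 ≈ 13.45
|q| = √((-2)² + 4² + 7²) = √69 ≈ 8.307
cos θ = (p·q)/(|p||q|) = -8/(13.45·8.307) ≈ -0.07159
θ = arccos(-0.07159) ≈ 94.11°

94.11°


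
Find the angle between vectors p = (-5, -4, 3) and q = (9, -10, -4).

p·q = (-5)·9 + (-4)·(-10) + 3·(-4) = -45 + 40 - 12 = -17
|p| = √((-5)² + (-4)² + 3²) = √50 ≈ 7.071
|q| = √(9² + (-10)² + (-4)²) = √197 ≈ 14.04
cos θ = (p·q)/(|p||q|) = -17/(7.071·14.04) ≈ -0.1713
θ = arccos(-0.1713) ≈ 99.86°

99.86°


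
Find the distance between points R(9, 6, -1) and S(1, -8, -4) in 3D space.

d = √[(x₂-x₁)² + (y₂-y₁)² + (z₂-z₁)²]
  = √[(-8)² + (-14)² + (-3)²]
  = √[64 + 196 + 9]
  = √269
  ≈ 16.4

16.4


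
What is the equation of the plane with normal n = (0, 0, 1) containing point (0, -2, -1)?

The plane through P with normal n = (a, b, c) satisfies n·(r - P) = 0,
i.e. ax + by + cz = a·x₀ + b·y₀ + c·z₀.
d = 0·0 + 0·(-2) + 1·(-1)
  = 0 + 0 - 1
  = -1
Equation: z = -1

z = -1


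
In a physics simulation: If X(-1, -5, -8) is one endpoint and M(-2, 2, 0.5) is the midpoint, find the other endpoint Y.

Y = 2M - X
  = (2·(-2) - (-1), 2·2 - (-5), 2·0.5 - (-8))
  = (-4 + 1, 4 + 5, 1 + 8)
  = (-3, 9, 9)

(-3, 9, 9)


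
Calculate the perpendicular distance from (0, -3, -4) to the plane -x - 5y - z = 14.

distance = |a·x₀ + b·y₀ + c·z₀ - d| / √(a² + b² + c²)
  = |(-1)·0 + (-5)·(-3) + (-1)·(-4) - 14| / √((-1)² + (-5)² + (-1)²)
  = |0 + 15 + 4 - 14| / √(1 + 25 + 1)
  = |5| / √27
  = 5 / 5.196
  ≈ 0.9623

0.9623


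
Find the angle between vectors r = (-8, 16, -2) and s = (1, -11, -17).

r·s = (-8)·1 + 16·(-11) + (-2)·(-17) = -8 - 176 + 34 = -150
|r| = √((-8)² + 16² + (-2)²) = √324 ≈ 18
|s| = √(1² + (-11)² + (-17)²) = √411 ≈ 20.27
cos θ = (r·s)/(|r||s|) = -150/(18·20.27) ≈ -0.4111
θ = arccos(-0.4111) ≈ 114.3°

114.3°


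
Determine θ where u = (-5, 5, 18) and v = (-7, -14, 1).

u·v = (-5)·(-7) + 5·(-14) + 18·1 = 35 - 70 + 18 = -17
|u| = √((-5)² + 5² + 18²) = √374 ≈ 19.34
|v| = √((-7)² + (-14)² + 1²) = √246 ≈ 15.68
cos θ = (u·v)/(|u||v|) = -17/(19.34·15.68) ≈ -0.05605
θ = arccos(-0.05605) ≈ 93.21°

93.21°


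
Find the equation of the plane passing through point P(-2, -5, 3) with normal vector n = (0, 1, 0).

The plane through P with normal n = (a, b, c) satisfies n·(r - P) = 0,
i.e. ax + by + cz = a·x₀ + b·y₀ + c·z₀.
d = 0·(-2) + 1·(-5) + 0·3
  = 0 - 5 + 0
  = -5
Equation: y = -5

y = -5


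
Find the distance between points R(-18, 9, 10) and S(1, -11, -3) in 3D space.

d = √[(x₂-x₁)² + (y₂-y₁)² + (z₂-z₁)²]
  = √[19² + (-20)² + (-13)²]
  = √[361 + 400 + 169]
  = √930
  ≈ 30.5

30.5


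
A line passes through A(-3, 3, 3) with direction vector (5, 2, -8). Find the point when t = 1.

P(t) = A + t·d
  = (-3 + 5·1, 3 + 2·1, 3 + (-8)·1)
  = (-3 + 5, 3 + 2, 3 - 8)
  = (2, 5, -5)

(2, 5, -5)


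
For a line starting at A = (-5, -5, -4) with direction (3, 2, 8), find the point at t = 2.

P(t) = A + t·d
  = (-5 + 3·2, -5 + 2·2, -4 + 8·2)
  = (-5 + 6, -5 + 4, -4 + 16)
  = (1, -1, 12)

(1, -1, 12)


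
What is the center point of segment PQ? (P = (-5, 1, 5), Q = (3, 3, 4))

M = ((x₁+x₂)/2, (y₁+y₂)/2, (z₁+z₂)/2)
  = ((-5 + 3)/2, (1 + 3)/2, (5 + 4)/2)
  = (-2/2, 4/2, 9/2)
  = (-1, 2, 4.5)

(-1, 2, 4.5)


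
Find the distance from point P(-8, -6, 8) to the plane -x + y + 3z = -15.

distance = |a·x₀ + b·y₀ + c·z₀ - d| / √(a² + b² + c²)
  = |(-1)·(-8) + 1·(-6) + 3·8 - (-15)| / √((-1)² + 1² + 3²)
  = |8 - 6 + 24 + 15| / √(1 + 1 + 9)
  = |41| / √11
  = 41 / 3.317
  ≈ 12.36

12.36


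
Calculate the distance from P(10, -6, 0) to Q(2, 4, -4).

d = √[(x₂-x₁)² + (y₂-y₁)² + (z₂-z₁)²]
  = √[(-8)² + 10² + (-4)²]
  = √[64 + 100 + 16]
  = √180
  ≈ 13.42

13.42


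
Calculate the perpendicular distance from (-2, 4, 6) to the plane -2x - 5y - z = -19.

distance = |a·x₀ + b·y₀ + c·z₀ - d| / √(a² + b² + c²)
  = |(-2)·(-2) + (-5)·4 + (-1)·6 - (-19)| / √((-2)² + (-5)² + (-1)²)
  = |4 - 20 - 6 + 19| / √(4 + 25 + 1)
  = |-3| / √30
  = 3 / 5.477
  ≈ 0.5477

0.5477


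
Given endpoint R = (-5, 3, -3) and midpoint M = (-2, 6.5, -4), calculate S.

S = 2M - R
  = (2·(-2) - (-5), 2·6.5 - 3, 2·(-4) - (-3))
  = (-4 + 5, 13 - 3, -8 + 3)
  = (1, 10, -5)

(1, 10, -5)


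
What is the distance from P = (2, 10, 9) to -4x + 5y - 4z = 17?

distance = |a·x₀ + b·y₀ + c·z₀ - d| / √(a² + b² + c²)
  = |(-4)·2 + 5·10 + (-4)·9 - 17| / √((-4)² + 5² + (-4)²)
  = |-8 + 50 - 36 - 17| / √(16 + 25 + 16)
  = |-11| / √57
  = 11 / 7.55
  ≈ 1.457

1.457


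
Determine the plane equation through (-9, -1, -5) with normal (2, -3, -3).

The plane through P with normal n = (a, b, c) satisfies n·(r - P) = 0,
i.e. ax + by + cz = a·x₀ + b·y₀ + c·z₀.
d = 2·(-9) + (-3)·(-1) + (-3)·(-5)
  = -18 + 3 + 15
  = 0
Equation: 2x - 3y - 3z = 0

2x - 3y - 3z = 0


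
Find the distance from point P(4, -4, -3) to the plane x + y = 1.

distance = |a·x₀ + b·y₀ + c·z₀ - d| / √(a² + b² + c²)
  = |1·4 + 1·(-4) + 0·(-3) - 1| / √(1² + 1² + 0²)
  = |4 - 4 + 0 - 1| / √(1 + 1 + 0)
  = |-1| / √2
  = 1 / 1.414
  ≈ 0.7071

0.7071


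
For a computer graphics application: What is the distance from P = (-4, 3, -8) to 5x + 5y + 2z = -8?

distance = |a·x₀ + b·y₀ + c·z₀ - d| / √(a² + b² + c²)
  = |5·(-4) + 5·3 + 2·(-8) - (-8)| / √(5² + 5² + 2²)
  = |-20 + 15 - 16 + 8| / √(25 + 25 + 4)
  = |-13| / √54
  = 13 / 7.348
  ≈ 1.769

1.769


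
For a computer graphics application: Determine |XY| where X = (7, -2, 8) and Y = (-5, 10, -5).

d = √[(x₂-x₁)² + (y₂-y₁)² + (z₂-z₁)²]
  = √[(-12)² + 12² + (-13)²]
  = √[144 + 144 + 169]
  = √457
  ≈ 21.38

21.38


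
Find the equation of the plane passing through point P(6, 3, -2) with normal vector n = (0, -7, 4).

The plane through P with normal n = (a, b, c) satisfies n·(r - P) = 0,
i.e. ax + by + cz = a·x₀ + b·y₀ + c·z₀.
d = 0·6 + (-7)·3 + 4·(-2)
  = 0 - 21 - 8
  = -29
Equation: -7y + 4z = -29

-7y + 4z = -29


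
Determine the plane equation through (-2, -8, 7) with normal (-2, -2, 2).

The plane through P with normal n = (a, b, c) satisfies n·(r - P) = 0,
i.e. ax + by + cz = a·x₀ + b·y₀ + c·z₀.
d = (-2)·(-2) + (-2)·(-8) + 2·7
  = 4 + 16 + 14
  = 34
Equation: -2x - 2y + 2z = 34

-2x - 2y + 2z = 34


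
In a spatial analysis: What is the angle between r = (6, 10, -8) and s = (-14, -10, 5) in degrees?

r·s = 6·(-14) + 10·(-10) + (-8)·5 = -84 - 100 - 40 = -224
|r| = √(6² + 10² + (-8)²) = √200 ≈ 14.14
|s| = √((-14)² + (-10)² + 5²) = √321 ≈ 17.92
cos θ = (r·s)/(|r||s|) = -224/(14.14·17.92) ≈ -0.8841
θ = arccos(-0.8841) ≈ 152.1°

152.1°


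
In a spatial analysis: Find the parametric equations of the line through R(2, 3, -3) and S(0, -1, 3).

Direction vector d = S - R = (0 - 2, -1 - 3, 3 + 3) = (-2, -4, 6)
Parametric form r = R + t·d:
x = 2 - 2t, y = 3 - 4t, z = -3 + 6t

x = 2 - 2t, y = 3 - 4t, z = -3 + 6t


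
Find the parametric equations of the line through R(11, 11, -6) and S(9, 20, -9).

Direction vector d = S - R = (9 - 11, 20 - 11, -9 + 6) = (-2, 9, -3)
Parametric form r = R + t·d:
x = 11 - 2t, y = 11 + 9t, z = -6 - 3t

x = 11 - 2t, y = 11 + 9t, z = -6 - 3t


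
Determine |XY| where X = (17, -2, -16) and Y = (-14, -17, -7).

d = √[(x₂-x₁)² + (y₂-y₁)² + (z₂-z₁)²]
  = √[(-31)² + (-15)² + 9²]
  = √[961 + 225 + 81]
  = √1267
  ≈ 35.59

35.59


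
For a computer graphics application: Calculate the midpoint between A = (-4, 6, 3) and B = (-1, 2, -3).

M = ((x₁+x₂)/2, (y₁+y₂)/2, (z₁+z₂)/2)
  = ((-4 - 1)/2, (6 + 2)/2, (3 - 3)/2)
  = (-5/2, 8/2, 0/2)
  = (-2.5, 4, 0)

(-2.5, 4, 0)


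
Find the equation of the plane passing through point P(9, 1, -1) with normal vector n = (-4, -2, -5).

The plane through P with normal n = (a, b, c) satisfies n·(r - P) = 0,
i.e. ax + by + cz = a·x₀ + b·y₀ + c·z₀.
d = (-4)·9 + (-2)·1 + (-5)·(-1)
  = -36 - 2 + 5
  = -33
Equation: -4x - 2y - 5z = -33

-4x - 2y - 5z = -33


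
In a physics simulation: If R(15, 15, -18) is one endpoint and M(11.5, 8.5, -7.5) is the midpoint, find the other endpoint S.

S = 2M - R
  = (2·11.5 - 15, 2·8.5 - 15, 2·(-7.5) - (-18))
  = (23 - 15, 17 - 15, -15 + 18)
  = (8, 2, 3)

(8, 2, 3)


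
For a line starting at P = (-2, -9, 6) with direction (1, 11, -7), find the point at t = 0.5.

P(t) = P + t·d
  = (-2 + 1·0.5, -9 + 11·0.5, 6 + (-7)·0.5)
  = (-2 + 0.5, -9 + 5.5, 6 - 3.5)
  = (-1.5, -3.5, 2.5)

(-1.5, -3.5, 2.5)


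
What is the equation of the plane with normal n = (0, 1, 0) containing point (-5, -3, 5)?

The plane through P with normal n = (a, b, c) satisfies n·(r - P) = 0,
i.e. ax + by + cz = a·x₀ + b·y₀ + c·z₀.
d = 0·(-5) + 1·(-3) + 0·5
  = 0 - 3 + 0
  = -3
Equation: y = -3

y = -3


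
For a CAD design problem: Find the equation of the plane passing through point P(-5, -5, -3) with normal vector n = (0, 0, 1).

The plane through P with normal n = (a, b, c) satisfies n·(r - P) = 0,
i.e. ax + by + cz = a·x₀ + b·y₀ + c·z₀.
d = 0·(-5) + 0·(-5) + 1·(-3)
  = 0 + 0 - 3
  = -3
Equation: z = -3

z = -3


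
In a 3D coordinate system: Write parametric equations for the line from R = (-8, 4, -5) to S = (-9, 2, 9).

Direction vector d = S - R = (-9 + 8, 2 - 4, 9 + 5) = (-1, -2, 14)
Parametric form r = R + t·d:
x = -8 - t, y = 4 - 2t, z = -5 + 14t

x = -8 - t, y = 4 - 2t, z = -5 + 14t


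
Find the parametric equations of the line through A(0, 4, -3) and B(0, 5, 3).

Direction vector d = B - A = (0 + 0, 5 - 4, 3 + 3) = (0, 1, 6)
Parametric form r = A + t·d:
x = 0, y = 4 + t, z = -3 + 6t

x = 0, y = 4 + t, z = -3 + 6t


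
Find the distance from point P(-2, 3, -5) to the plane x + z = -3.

distance = |a·x₀ + b·y₀ + c·z₀ - d| / √(a² + b² + c²)
  = |1·(-2) + 0·3 + 1·(-5) - (-3)| / √(1² + 0² + 1²)
  = |-2 + 0 - 5 + 3| / √(1 + 0 + 1)
  = |-4| / √2
  = 4 / 1.414
  ≈ 2.828

2.828


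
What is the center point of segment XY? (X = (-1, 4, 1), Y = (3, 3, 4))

M = ((x₁+x₂)/2, (y₁+y₂)/2, (z₁+z₂)/2)
  = ((-1 + 3)/2, (4 + 3)/2, (1 + 4)/2)
  = (2/2, 7/2, 5/2)
  = (1, 3.5, 2.5)

(1, 3.5, 2.5)


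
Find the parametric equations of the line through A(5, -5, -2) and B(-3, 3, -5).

Direction vector d = B - A = (-3 - 5, 3 + 5, -5 + 2) = (-8, 8, -3)
Parametric form r = A + t·d:
x = 5 - 8t, y = -5 + 8t, z = -2 - 3t

x = 5 - 8t, y = -5 + 8t, z = -2 - 3t


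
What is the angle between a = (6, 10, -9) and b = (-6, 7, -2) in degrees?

a·b = 6·(-6) + 10·7 + (-9)·(-2) = -36 + 70 + 18 = 52
|a| = √(6² + 10² + (-9)²) = √217 ≈ 14.73
|b| = √((-6)² + 7² + (-2)²) = √89 ≈ 9.434
cos θ = (a·b)/(|a||b|) = 52/(14.73·9.434) ≈ 0.3742
θ = arccos(0.3742) ≈ 68.03°

68.03°


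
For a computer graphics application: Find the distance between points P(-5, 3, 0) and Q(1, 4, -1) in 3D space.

d = √[(x₂-x₁)² + (y₂-y₁)² + (z₂-z₁)²]
  = √[6² + 1² + (-1)²]
  = √[36 + 1 + 1]
  = √38
  ≈ 6.164

6.164


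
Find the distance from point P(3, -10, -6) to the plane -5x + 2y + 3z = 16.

distance = |a·x₀ + b·y₀ + c·z₀ - d| / √(a² + b² + c²)
  = |(-5)·3 + 2·(-10) + 3·(-6) - 16| / √((-5)² + 2² + 3²)
  = |-15 - 20 - 18 - 16| / √(25 + 4 + 9)
  = |-69| / √38
  = 69 / 6.164
  ≈ 11.19

11.19


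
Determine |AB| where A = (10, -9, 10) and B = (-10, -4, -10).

d = √[(x₂-x₁)² + (y₂-y₁)² + (z₂-z₁)²]
  = √[(-20)² + 5² + (-20)²]
  = √[400 + 25 + 400]
  = √825
  ≈ 28.72

28.72


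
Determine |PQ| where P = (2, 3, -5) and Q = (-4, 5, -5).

d = √[(x₂-x₁)² + (y₂-y₁)² + (z₂-z₁)²]
  = √[(-6)² + 2² + 0²]
  = √[36 + 4 + 0]
  = √40
  ≈ 6.325

6.325


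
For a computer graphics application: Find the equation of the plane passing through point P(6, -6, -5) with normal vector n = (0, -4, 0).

The plane through P with normal n = (a, b, c) satisfies n·(r - P) = 0,
i.e. ax + by + cz = a·x₀ + b·y₀ + c·z₀.
d = 0·6 + (-4)·(-6) + 0·(-5)
  = 0 + 24 + 0
  = 24
Equation: -4y = 24

-4y = 24


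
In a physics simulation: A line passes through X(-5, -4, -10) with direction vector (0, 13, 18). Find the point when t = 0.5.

P(t) = X + t·d
  = (-5 + 0·0.5, -4 + 13·0.5, -10 + 18·0.5)
  = (-5 + 0, -4 + 6.5, -10 + 9)
  = (-5, 2.5, -1)

(-5, 2.5, -1)


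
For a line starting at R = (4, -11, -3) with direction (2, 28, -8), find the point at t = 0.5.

P(t) = R + t·d
  = (4 + 2·0.5, -11 + 28·0.5, -3 + (-8)·0.5)
  = (4 + 1, -11 + 14, -3 - 4)
  = (5, 3, -7)

(5, 3, -7)


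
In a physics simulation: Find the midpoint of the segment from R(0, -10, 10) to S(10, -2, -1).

M = ((x₁+x₂)/2, (y₁+y₂)/2, (z₁+z₂)/2)
  = ((0 + 10)/2, (-10 - 2)/2, (10 - 1)/2)
  = (10/2, -12/2, 9/2)
  = (5, -6, 4.5)

(5, -6, 4.5)


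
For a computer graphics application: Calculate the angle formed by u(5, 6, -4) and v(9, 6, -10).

u·v = 5·9 + 6·6 + (-4)·(-10) = 45 + 36 + 40 = 121
|u| = √(5² + 6² + (-4)²) = √77 ≈ 8.775
|v| = √(9² + 6² + (-10)²) = √217 ≈ 14.73
cos θ = (u·v)/(|u||v|) = 121/(8.775·14.73) ≈ 0.9361
θ = arccos(0.9361) ≈ 20.6°

20.6°


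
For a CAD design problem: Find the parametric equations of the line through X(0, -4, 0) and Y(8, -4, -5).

Direction vector d = Y - X = (8 + 0, -4 + 4, -5 + 0) = (8, 0, -5)
Parametric form r = X + t·d:
x = 0 + 8t, y = -4, z = 0 - 5t

x = 0 + 8t, y = -4, z = 0 - 5t


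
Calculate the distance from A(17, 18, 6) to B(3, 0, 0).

d = √[(x₂-x₁)² + (y₂-y₁)² + (z₂-z₁)²]
  = √[(-14)² + (-18)² + (-6)²]
  = √[196 + 324 + 36]
  = √556
  ≈ 23.58

23.58


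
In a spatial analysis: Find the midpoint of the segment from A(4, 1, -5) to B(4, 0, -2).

M = ((x₁+x₂)/2, (y₁+y₂)/2, (z₁+z₂)/2)
  = ((4 + 4)/2, (1 + 0)/2, (-5 - 2)/2)
  = (8/2, 1/2, -7/2)
  = (4, 0.5, -3.5)

(4, 0.5, -3.5)


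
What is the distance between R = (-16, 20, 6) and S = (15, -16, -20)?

d = √[(x₂-x₁)² + (y₂-y₁)² + (z₂-z₁)²]
  = √[31² + (-36)² + (-26)²]
  = √[961 + 1296 + 676]
  = √2933
  ≈ 54.16

54.16


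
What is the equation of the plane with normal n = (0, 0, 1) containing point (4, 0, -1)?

The plane through P with normal n = (a, b, c) satisfies n·(r - P) = 0,
i.e. ax + by + cz = a·x₀ + b·y₀ + c·z₀.
d = 0·4 + 0·0 + 1·(-1)
  = 0 + 0 - 1
  = -1
Equation: z = -1

z = -1


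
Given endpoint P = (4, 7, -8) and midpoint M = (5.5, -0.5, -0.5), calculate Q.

Q = 2M - P
  = (2·5.5 - 4, 2·(-0.5) - 7, 2·(-0.5) - (-8))
  = (11 - 4, -1 - 7, -1 + 8)
  = (7, -8, 7)

(7, -8, 7)


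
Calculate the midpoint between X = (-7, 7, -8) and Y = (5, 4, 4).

M = ((x₁+x₂)/2, (y₁+y₂)/2, (z₁+z₂)/2)
  = ((-7 + 5)/2, (7 + 4)/2, (-8 + 4)/2)
  = (-2/2, 11/2, -4/2)
  = (-1, 5.5, -2)

(-1, 5.5, -2)


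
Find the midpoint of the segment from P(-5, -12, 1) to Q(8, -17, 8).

M = ((x₁+x₂)/2, (y₁+y₂)/2, (z₁+z₂)/2)
  = ((-5 + 8)/2, (-12 - 17)/2, (1 + 8)/2)
  = (3/2, -29/2, 9/2)
  = (1.5, -14.5, 4.5)

(1.5, -14.5, 4.5)


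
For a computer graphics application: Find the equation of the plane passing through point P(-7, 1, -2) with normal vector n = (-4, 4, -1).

The plane through P with normal n = (a, b, c) satisfies n·(r - P) = 0,
i.e. ax + by + cz = a·x₀ + b·y₀ + c·z₀.
d = (-4)·(-7) + 4·1 + (-1)·(-2)
  = 28 + 4 + 2
  = 34
Equation: -4x + 4y - z = 34

-4x + 4y - z = 34


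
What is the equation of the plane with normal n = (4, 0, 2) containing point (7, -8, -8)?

The plane through P with normal n = (a, b, c) satisfies n·(r - P) = 0,
i.e. ax + by + cz = a·x₀ + b·y₀ + c·z₀.
d = 4·7 + 0·(-8) + 2·(-8)
  = 28 + 0 - 16
  = 12
Equation: 4x + 2z = 12

4x + 2z = 12


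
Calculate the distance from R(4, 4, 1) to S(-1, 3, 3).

d = √[(x₂-x₁)² + (y₂-y₁)² + (z₂-z₁)²]
  = √[(-5)² + (-1)² + 2²]
  = √[25 + 1 + 4]
  = √30
  ≈ 5.477

5.477


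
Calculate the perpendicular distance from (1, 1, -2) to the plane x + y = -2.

distance = |a·x₀ + b·y₀ + c·z₀ - d| / √(a² + b² + c²)
  = |1·1 + 1·1 + 0·(-2) - (-2)| / √(1² + 1² + 0²)
  = |1 + 1 + 0 + 2| / √(1 + 1 + 0)
  = |4| / √2
  = 4 / 1.414
  ≈ 2.828

2.828


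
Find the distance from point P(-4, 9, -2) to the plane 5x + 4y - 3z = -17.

distance = |a·x₀ + b·y₀ + c·z₀ - d| / √(a² + b² + c²)
  = |5·(-4) + 4·9 + (-3)·(-2) - (-17)| / √(5² + 4² + (-3)²)
  = |-20 + 36 + 6 + 17| / √(25 + 16 + 9)
  = |39| / √50
  = 39 / 7.071
  ≈ 5.515

5.515


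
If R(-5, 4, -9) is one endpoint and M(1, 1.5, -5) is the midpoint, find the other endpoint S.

S = 2M - R
  = (2·1 - (-5), 2·1.5 - 4, 2·(-5) - (-9))
  = (2 + 5, 3 - 4, -10 + 9)
  = (7, -1, -1)

(7, -1, -1)


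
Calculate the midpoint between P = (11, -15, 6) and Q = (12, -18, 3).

M = ((x₁+x₂)/2, (y₁+y₂)/2, (z₁+z₂)/2)
  = ((11 + 12)/2, (-15 - 18)/2, (6 + 3)/2)
  = (23/2, -33/2, 9/2)
  = (11.5, -16.5, 4.5)

(11.5, -16.5, 4.5)


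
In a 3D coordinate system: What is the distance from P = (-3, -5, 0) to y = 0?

distance = |a·x₀ + b·y₀ + c·z₀ - d| / √(a² + b² + c²)
  = |0·(-3) + 1·(-5) + 0·0 - 0| / √(0² + 1² + 0²)
  = |0 - 5 + 0 + 0| / √(0 + 1 + 0)
  = |-5| / √1
  = 5 / 1
  ≈ 5

5


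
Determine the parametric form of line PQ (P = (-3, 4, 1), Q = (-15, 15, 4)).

Direction vector d = Q - P = (-15 + 3, 15 - 4, 4 - 1) = (-12, 11, 3)
Parametric form r = P + t·d:
x = -3 - 12t, y = 4 + 11t, z = 1 + 3t

x = -3 - 12t, y = 4 + 11t, z = 1 + 3t


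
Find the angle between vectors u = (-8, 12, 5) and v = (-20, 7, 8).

u·v = (-8)·(-20) + 12·7 + 5·8 = 160 + 84 + 40 = 284
|u| = √((-8)² + 12² + 5²) = √233 ≈ 15.26
|v| = √((-20)² + 7² + 8²) = √513 ≈ 22.65
cos θ = (u·v)/(|u||v|) = 284/(15.26·22.65) ≈ 0.8215
θ = arccos(0.8215) ≈ 34.77°

34.77°


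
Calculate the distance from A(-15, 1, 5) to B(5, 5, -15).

d = √[(x₂-x₁)² + (y₂-y₁)² + (z₂-z₁)²]
  = √[20² + 4² + (-20)²]
  = √[400 + 16 + 400]
  = √816
  ≈ 28.57

28.57


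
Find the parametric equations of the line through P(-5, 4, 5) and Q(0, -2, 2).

Direction vector d = Q - P = (0 + 5, -2 - 4, 2 - 5) = (5, -6, -3)
Parametric form r = P + t·d:
x = -5 + 5t, y = 4 - 6t, z = 5 - 3t

x = -5 + 5t, y = 4 - 6t, z = 5 - 3t


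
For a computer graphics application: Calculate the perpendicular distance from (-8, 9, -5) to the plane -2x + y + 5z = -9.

distance = |a·x₀ + b·y₀ + c·z₀ - d| / √(a² + b² + c²)
  = |(-2)·(-8) + 1·9 + 5·(-5) - (-9)| / √((-2)² + 1² + 5²)
  = |16 + 9 - 25 + 9| / √(4 + 1 + 25)
  = |9| / √30
  = 9 / 5.477
  ≈ 1.643

1.643


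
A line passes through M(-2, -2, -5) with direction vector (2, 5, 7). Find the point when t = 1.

P(t) = M + t·d
  = (-2 + 2·1, -2 + 5·1, -5 + 7·1)
  = (-2 + 2, -2 + 5, -5 + 7)
  = (0, 3, 2)

(0, 3, 2)


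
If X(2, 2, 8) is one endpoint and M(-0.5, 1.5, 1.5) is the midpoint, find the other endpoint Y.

Y = 2M - X
  = (2·(-0.5) - 2, 2·1.5 - 2, 2·1.5 - 8)
  = (-1 - 2, 3 - 2, 3 - 8)
  = (-3, 1, -5)

(-3, 1, -5)


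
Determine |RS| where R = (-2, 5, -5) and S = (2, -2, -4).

d = √[(x₂-x₁)² + (y₂-y₁)² + (z₂-z₁)²]
  = √[4² + (-7)² + 1²]
  = √[16 + 49 + 1]
  = √66
  ≈ 8.124

8.124


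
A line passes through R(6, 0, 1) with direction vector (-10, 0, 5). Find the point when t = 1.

P(t) = R + t·d
  = (6 + (-10)·1, 0 + 0·1, 1 + 5·1)
  = (6 - 10, 0 + 0, 1 + 5)
  = (-4, 0, 6)

(-4, 0, 6)


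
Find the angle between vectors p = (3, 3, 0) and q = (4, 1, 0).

p·q = 3·4 + 3·1 + 0·0 = 12 + 3 + 0 = 15
|p| = √(3² + 3² + 0²) = √18 ≈ 4.243
|q| = √(4² + 1² + 0²) = √17 ≈ 4.123
cos θ = (p·q)/(|p||q|) = 15/(4.243·4.123) ≈ 0.8575
θ = arccos(0.8575) ≈ 30.96°

30.96°


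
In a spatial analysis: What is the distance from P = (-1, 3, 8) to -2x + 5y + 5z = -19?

distance = |a·x₀ + b·y₀ + c·z₀ - d| / √(a² + b² + c²)
  = |(-2)·(-1) + 5·3 + 5·8 - (-19)| / √((-2)² + 5² + 5²)
  = |2 + 15 + 40 + 19| / √(4 + 25 + 25)
  = |76| / √54
  = 76 / 7.348
  ≈ 10.34

10.34


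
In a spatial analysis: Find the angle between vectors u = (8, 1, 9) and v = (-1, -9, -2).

u·v = 8·(-1) + 1·(-9) + 9·(-2) = -8 - 9 - 18 = -35
|u| = √(8² + 1² + 9²) = √146 ≈ 12.08
|v| = √((-1)² + (-9)² + (-2)²) = √86 ≈ 9.274
cos θ = (u·v)/(|u||v|) = -35/(12.08·9.274) ≈ -0.3124
θ = arccos(-0.3124) ≈ 108.2°

108.2°


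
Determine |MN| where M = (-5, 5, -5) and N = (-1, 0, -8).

d = √[(x₂-x₁)² + (y₂-y₁)² + (z₂-z₁)²]
  = √[4² + (-5)² + (-3)²]
  = √[16 + 25 + 9]
  = √50
  ≈ 7.071

7.071


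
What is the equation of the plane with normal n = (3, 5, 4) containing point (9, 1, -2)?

The plane through P with normal n = (a, b, c) satisfies n·(r - P) = 0,
i.e. ax + by + cz = a·x₀ + b·y₀ + c·z₀.
d = 3·9 + 5·1 + 4·(-2)
  = 27 + 5 - 8
  = 24
Equation: 3x + 5y + 4z = 24

3x + 5y + 4z = 24


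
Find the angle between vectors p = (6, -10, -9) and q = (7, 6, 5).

p·q = 6·7 + (-10)·6 + (-9)·5 = 42 - 60 - 45 = -63
|p| = √(6² + (-10)² + (-9)²) = √217 ≈ 14.73
|q| = √(7² + 6² + 5²) = √110 ≈ 10.49
cos θ = (p·q)/(|p||q|) = -63/(14.73·10.49) ≈ -0.4078
θ = arccos(-0.4078) ≈ 114.1°

114.1°


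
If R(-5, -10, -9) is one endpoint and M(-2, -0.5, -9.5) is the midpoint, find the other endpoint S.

S = 2M - R
  = (2·(-2) - (-5), 2·(-0.5) - (-10), 2·(-9.5) - (-9))
  = (-4 + 5, -1 + 10, -19 + 9)
  = (1, 9, -10)

(1, 9, -10)


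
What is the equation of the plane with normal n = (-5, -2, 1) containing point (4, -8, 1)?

The plane through P with normal n = (a, b, c) satisfies n·(r - P) = 0,
i.e. ax + by + cz = a·x₀ + b·y₀ + c·z₀.
d = (-5)·4 + (-2)·(-8) + 1·1
  = -20 + 16 + 1
  = -3
Equation: -5x - 2y + z = -3

-5x - 2y + z = -3


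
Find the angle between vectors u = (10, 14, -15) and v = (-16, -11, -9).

u·v = 10·(-16) + 14·(-11) + (-15)·(-9) = -160 - 154 + 135 = -179
|u| = √(10² + 14² + (-15)²) = √521 ≈ 22.83
|v| = √((-16)² + (-11)² + (-9)²) = √458 ≈ 21.4
cos θ = (u·v)/(|u||v|) = -179/(22.83·21.4) ≈ -0.3664
θ = arccos(-0.3664) ≈ 111.5°

111.5°


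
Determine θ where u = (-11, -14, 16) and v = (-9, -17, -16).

u·v = (-11)·(-9) + (-14)·(-17) + 16·(-16) = 99 + 238 - 256 = 81
|u| = √((-11)² + (-14)² + 16²) = √573 ≈ 23.94
|v| = √((-9)² + (-17)² + (-16)²) = √626 ≈ 25.02
cos θ = (u·v)/(|u||v|) = 81/(23.94·25.02) ≈ 0.1352
θ = arccos(0.1352) ≈ 82.23°

82.23°


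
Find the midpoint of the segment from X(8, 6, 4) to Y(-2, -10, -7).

M = ((x₁+x₂)/2, (y₁+y₂)/2, (z₁+z₂)/2)
  = ((8 - 2)/2, (6 - 10)/2, (4 - 7)/2)
  = (6/2, -4/2, -3/2)
  = (3, -2, -1.5)

(3, -2, -1.5)


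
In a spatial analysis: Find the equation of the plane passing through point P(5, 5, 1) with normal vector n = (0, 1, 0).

The plane through P with normal n = (a, b, c) satisfies n·(r - P) = 0,
i.e. ax + by + cz = a·x₀ + b·y₀ + c·z₀.
d = 0·5 + 1·5 + 0·1
  = 0 + 5 + 0
  = 5
Equation: y = 5

y = 5


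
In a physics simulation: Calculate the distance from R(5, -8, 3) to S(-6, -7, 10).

d = √[(x₂-x₁)² + (y₂-y₁)² + (z₂-z₁)²]
  = √[(-11)² + 1² + 7²]
  = √[121 + 1 + 49]
  = √171
  ≈ 13.08

13.08


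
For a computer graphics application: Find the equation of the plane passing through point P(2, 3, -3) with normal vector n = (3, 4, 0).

The plane through P with normal n = (a, b, c) satisfies n·(r - P) = 0,
i.e. ax + by + cz = a·x₀ + b·y₀ + c·z₀.
d = 3·2 + 4·3 + 0·(-3)
  = 6 + 12 + 0
  = 18
Equation: 3x + 4y = 18

3x + 4y = 18


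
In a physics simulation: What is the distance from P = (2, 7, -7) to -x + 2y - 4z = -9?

distance = |a·x₀ + b·y₀ + c·z₀ - d| / √(a² + b² + c²)
  = |(-1)·2 + 2·7 + (-4)·(-7) - (-9)| / √((-1)² + 2² + (-4)²)
  = |-2 + 14 + 28 + 9| / √(1 + 4 + 16)
  = |49| / √21
  = 49 / 4.583
  ≈ 10.69

10.69


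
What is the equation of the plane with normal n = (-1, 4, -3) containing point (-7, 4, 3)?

The plane through P with normal n = (a, b, c) satisfies n·(r - P) = 0,
i.e. ax + by + cz = a·x₀ + b·y₀ + c·z₀.
d = (-1)·(-7) + 4·4 + (-3)·3
  = 7 + 16 - 9
  = 14
Equation: -x + 4y - 3z = 14

-x + 4y - 3z = 14


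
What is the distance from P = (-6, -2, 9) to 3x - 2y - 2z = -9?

distance = |a·x₀ + b·y₀ + c·z₀ - d| / √(a² + b² + c²)
  = |3·(-6) + (-2)·(-2) + (-2)·9 - (-9)| / √(3² + (-2)² + (-2)²)
  = |-18 + 4 - 18 + 9| / √(9 + 4 + 4)
  = |-23| / √17
  = 23 / 4.123
  ≈ 5.578

5.578


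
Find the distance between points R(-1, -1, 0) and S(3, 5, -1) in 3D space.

d = √[(x₂-x₁)² + (y₂-y₁)² + (z₂-z₁)²]
  = √[4² + 6² + (-1)²]
  = √[16 + 36 + 1]
  = √53
  ≈ 7.28

7.28


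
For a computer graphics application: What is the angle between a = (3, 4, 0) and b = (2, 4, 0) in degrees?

a·b = 3·2 + 4·4 + 0·0 = 6 + 16 + 0 = 22
|a| = √(3² + 4² + 0²) = √25 ≈ 5
|b| = √(2² + 4² + 0²) = √20 ≈ 4.472
cos θ = (a·b)/(|a||b|) = 22/(5·4.472) ≈ 0.9839
θ = arccos(0.9839) ≈ 10.3°

10.3°


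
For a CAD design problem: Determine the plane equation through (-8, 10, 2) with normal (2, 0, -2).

The plane through P with normal n = (a, b, c) satisfies n·(r - P) = 0,
i.e. ax + by + cz = a·x₀ + b·y₀ + c·z₀.
d = 2·(-8) + 0·10 + (-2)·2
  = -16 + 0 - 4
  = -20
Equation: 2x - 2z = -20

2x - 2z = -20


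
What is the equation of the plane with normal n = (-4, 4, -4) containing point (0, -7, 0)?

The plane through P with normal n = (a, b, c) satisfies n·(r - P) = 0,
i.e. ax + by + cz = a·x₀ + b·y₀ + c·z₀.
d = (-4)·0 + 4·(-7) + (-4)·0
  = 0 - 28 + 0
  = -28
Equation: -4x + 4y - 4z = -28

-4x + 4y - 4z = -28


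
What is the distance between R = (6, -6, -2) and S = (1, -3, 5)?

d = √[(x₂-x₁)² + (y₂-y₁)² + (z₂-z₁)²]
  = √[(-5)² + 3² + 7²]
  = √[25 + 9 + 49]
  = √83
  ≈ 9.11

9.11


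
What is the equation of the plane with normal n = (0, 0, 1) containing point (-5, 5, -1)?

The plane through P with normal n = (a, b, c) satisfies n·(r - P) = 0,
i.e. ax + by + cz = a·x₀ + b·y₀ + c·z₀.
d = 0·(-5) + 0·5 + 1·(-1)
  = 0 + 0 - 1
  = -1
Equation: z = -1

z = -1


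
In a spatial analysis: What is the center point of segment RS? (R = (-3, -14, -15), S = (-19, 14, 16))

M = ((x₁+x₂)/2, (y₁+y₂)/2, (z₁+z₂)/2)
  = ((-3 - 19)/2, (-14 + 14)/2, (-15 + 16)/2)
  = (-22/2, 0/2, 1/2)
  = (-11, 0, 0.5)

(-11, 0, 0.5)


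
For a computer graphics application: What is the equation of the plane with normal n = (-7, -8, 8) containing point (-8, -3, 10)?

The plane through P with normal n = (a, b, c) satisfies n·(r - P) = 0,
i.e. ax + by + cz = a·x₀ + b·y₀ + c·z₀.
d = (-7)·(-8) + (-8)·(-3) + 8·10
  = 56 + 24 + 80
  = 160
Equation: -7x - 8y + 8z = 160

-7x - 8y + 8z = 160


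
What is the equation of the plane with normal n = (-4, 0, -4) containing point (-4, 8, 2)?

The plane through P with normal n = (a, b, c) satisfies n·(r - P) = 0,
i.e. ax + by + cz = a·x₀ + b·y₀ + c·z₀.
d = (-4)·(-4) + 0·8 + (-4)·2
  = 16 + 0 - 8
  = 8
Equation: -4x - 4z = 8

-4x - 4z = 8


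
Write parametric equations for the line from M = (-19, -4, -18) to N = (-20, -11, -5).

Direction vector d = N - M = (-20 + 19, -11 + 4, -5 + 18) = (-1, -7, 13)
Parametric form r = M + t·d:
x = -19 - t, y = -4 - 7t, z = -18 + 13t

x = -19 - t, y = -4 - 7t, z = -18 + 13t


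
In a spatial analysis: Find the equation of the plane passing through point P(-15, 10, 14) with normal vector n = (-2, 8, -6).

The plane through P with normal n = (a, b, c) satisfies n·(r - P) = 0,
i.e. ax + by + cz = a·x₀ + b·y₀ + c·z₀.
d = (-2)·(-15) + 8·10 + (-6)·14
  = 30 + 80 - 84
  = 26
Equation: -2x + 8y - 6z = 26

-2x + 8y - 6z = 26


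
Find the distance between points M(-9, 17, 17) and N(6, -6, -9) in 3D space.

d = √[(x₂-x₁)² + (y₂-y₁)² + (z₂-z₁)²]
  = √[15² + (-23)² + (-26)²]
  = √[225 + 529 + 676]
  = √1430
  ≈ 37.82

37.82


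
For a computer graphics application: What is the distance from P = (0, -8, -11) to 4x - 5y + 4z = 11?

distance = |a·x₀ + b·y₀ + c·z₀ - d| / √(a² + b² + c²)
  = |4·0 + (-5)·(-8) + 4·(-11) - 11| / √(4² + (-5)² + 4²)
  = |0 + 40 - 44 - 11| / √(16 + 25 + 16)
  = |-15| / √57
  = 15 / 7.55
  ≈ 1.987

1.987


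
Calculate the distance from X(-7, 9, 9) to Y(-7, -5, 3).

d = √[(x₂-x₁)² + (y₂-y₁)² + (z₂-z₁)²]
  = √[0² + (-14)² + (-6)²]
  = √[0 + 196 + 36]
  = √232
  ≈ 15.23

15.23


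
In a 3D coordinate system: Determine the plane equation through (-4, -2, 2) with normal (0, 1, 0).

The plane through P with normal n = (a, b, c) satisfies n·(r - P) = 0,
i.e. ax + by + cz = a·x₀ + b·y₀ + c·z₀.
d = 0·(-4) + 1·(-2) + 0·2
  = 0 - 2 + 0
  = -2
Equation: y = -2

y = -2


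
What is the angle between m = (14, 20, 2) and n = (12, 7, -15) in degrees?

m·n = 14·12 + 20·7 + 2·(-15) = 168 + 140 - 30 = 278
|m| = √(14² + 20² + 2²) = √600 ≈ 24.49
|n| = √(12² + 7² + (-15)²) = √418 ≈ 20.45
cos θ = (m·n)/(|m||n|) = 278/(24.49·20.45) ≈ 0.5551
θ = arccos(0.5551) ≈ 56.28°

56.28°


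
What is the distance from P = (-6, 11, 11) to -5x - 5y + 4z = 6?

distance = |a·x₀ + b·y₀ + c·z₀ - d| / √(a² + b² + c²)
  = |(-5)·(-6) + (-5)·11 + 4·11 - 6| / √((-5)² + (-5)² + 4²)
  = |30 - 55 + 44 - 6| / √(25 + 25 + 16)
  = |13| / √66
  = 13 / 8.124
  ≈ 1.6

1.6


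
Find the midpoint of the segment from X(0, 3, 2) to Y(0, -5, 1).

M = ((x₁+x₂)/2, (y₁+y₂)/2, (z₁+z₂)/2)
  = ((0 + 0)/2, (3 - 5)/2, (2 + 1)/2)
  = (0/2, -2/2, 3/2)
  = (0, -1, 1.5)

(0, -1, 1.5)


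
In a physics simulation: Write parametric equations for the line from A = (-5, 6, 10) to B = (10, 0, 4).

Direction vector d = B - A = (10 + 5, 0 - 6, 4 - 10) = (15, -6, -6)
Parametric form r = A + t·d:
x = -5 + 15t, y = 6 - 6t, z = 10 - 6t

x = -5 + 15t, y = 6 - 6t, z = 10 - 6t


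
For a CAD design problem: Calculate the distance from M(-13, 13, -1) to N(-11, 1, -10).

d = √[(x₂-x₁)² + (y₂-y₁)² + (z₂-z₁)²]
  = √[2² + (-12)² + (-9)²]
  = √[4 + 144 + 81]
  = √229
  ≈ 15.13

15.13


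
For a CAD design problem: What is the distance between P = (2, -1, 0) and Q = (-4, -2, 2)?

d = √[(x₂-x₁)² + (y₂-y₁)² + (z₂-z₁)²]
  = √[(-6)² + (-1)² + 2²]
  = √[36 + 1 + 4]
  = √41
  ≈ 6.403

6.403


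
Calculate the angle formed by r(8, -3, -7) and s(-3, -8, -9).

r·s = 8·(-3) + (-3)·(-8) + (-7)·(-9) = -24 + 24 + 63 = 63
|r| = √(8² + (-3)² + (-7)²) = √122 ≈ 11.05
|s| = √((-3)² + (-8)² + (-9)²) = √154 ≈ 12.41
cos θ = (r·s)/(|r||s|) = 63/(11.05·12.41) ≈ 0.4596
θ = arccos(0.4596) ≈ 62.64°

62.64°


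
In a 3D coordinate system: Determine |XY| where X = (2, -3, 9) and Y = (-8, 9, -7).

d = √[(x₂-x₁)² + (y₂-y₁)² + (z₂-z₁)²]
  = √[(-10)² + 12² + (-16)²]
  = √[100 + 144 + 256]
  = √500
  ≈ 22.36

22.36


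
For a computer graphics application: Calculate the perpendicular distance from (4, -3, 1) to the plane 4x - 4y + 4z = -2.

distance = |a·x₀ + b·y₀ + c·z₀ - d| / √(a² + b² + c²)
  = |4·4 + (-4)·(-3) + 4·1 - (-2)| / √(4² + (-4)² + 4²)
  = |16 + 12 + 4 + 2| / √(16 + 16 + 16)
  = |34| / √48
  = 34 / 6.928
  ≈ 4.907

4.907


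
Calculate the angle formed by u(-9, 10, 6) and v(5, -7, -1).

u·v = (-9)·5 + 10·(-7) + 6·(-1) = -45 - 70 - 6 = -121
|u| = √((-9)² + 10² + 6²) = √217 ≈ 14.73
|v| = √(5² + (-7)² + (-1)²) = √75 ≈ 8.66
cos θ = (u·v)/(|u||v|) = -121/(14.73·8.66) ≈ -0.9485
θ = arccos(-0.9485) ≈ 161.5°

161.5°


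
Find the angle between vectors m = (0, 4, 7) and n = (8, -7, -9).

m·n = 0·8 + 4·(-7) + 7·(-9) = 0 - 28 - 63 = -91
|m| = √(0² + 4² + 7²) = √65 ≈ 8.062
|n| = √(8² + (-7)² + (-9)²) = √194 ≈ 13.93
cos θ = (m·n)/(|m||n|) = -91/(8.062·13.93) ≈ -0.8104
θ = arccos(-0.8104) ≈ 144.1°

144.1°


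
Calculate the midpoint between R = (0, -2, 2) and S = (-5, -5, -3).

M = ((x₁+x₂)/2, (y₁+y₂)/2, (z₁+z₂)/2)
  = ((0 - 5)/2, (-2 - 5)/2, (2 - 3)/2)
  = (-5/2, -7/2, -1/2)
  = (-2.5, -3.5, -0.5)

(-2.5, -3.5, -0.5)


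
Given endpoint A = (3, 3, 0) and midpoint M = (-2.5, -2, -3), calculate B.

B = 2M - A
  = (2·(-2.5) - 3, 2·(-2) - 3, 2·(-3) - 0)
  = (-5 - 3, -4 - 3, -6 + 0)
  = (-8, -7, -6)

(-8, -7, -6)


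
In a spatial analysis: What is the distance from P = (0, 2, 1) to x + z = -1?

distance = |a·x₀ + b·y₀ + c·z₀ - d| / √(a² + b² + c²)
  = |1·0 + 0·2 + 1·1 - (-1)| / √(1² + 0² + 1²)
  = |0 + 0 + 1 + 1| / √(1 + 0 + 1)
  = |2| / √2
  = 2 / 1.414
  ≈ 1.414

1.414


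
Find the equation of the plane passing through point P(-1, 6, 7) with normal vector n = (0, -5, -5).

The plane through P with normal n = (a, b, c) satisfies n·(r - P) = 0,
i.e. ax + by + cz = a·x₀ + b·y₀ + c·z₀.
d = 0·(-1) + (-5)·6 + (-5)·7
  = 0 - 30 - 35
  = -65
Equation: -5y - 5z = -65

-5y - 5z = -65


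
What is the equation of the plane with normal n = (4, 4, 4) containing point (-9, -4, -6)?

The plane through P with normal n = (a, b, c) satisfies n·(r - P) = 0,
i.e. ax + by + cz = a·x₀ + b·y₀ + c·z₀.
d = 4·(-9) + 4·(-4) + 4·(-6)
  = -36 - 16 - 24
  = -76
Equation: 4x + 4y + 4z = -76

4x + 4y + 4z = -76


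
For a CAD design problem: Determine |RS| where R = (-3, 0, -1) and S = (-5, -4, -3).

d = √[(x₂-x₁)² + (y₂-y₁)² + (z₂-z₁)²]
  = √[(-2)² + (-4)² + (-2)²]
  = √[4 + 16 + 4]
  = √24
  ≈ 4.899

4.899


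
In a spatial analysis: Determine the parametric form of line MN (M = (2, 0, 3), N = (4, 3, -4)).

Direction vector d = N - M = (4 - 2, 3 + 0, -4 - 3) = (2, 3, -7)
Parametric form r = M + t·d:
x = 2 + 2t, y = 0 + 3t, z = 3 - 7t

x = 2 + 2t, y = 0 + 3t, z = 3 - 7t


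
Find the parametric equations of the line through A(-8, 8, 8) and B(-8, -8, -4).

Direction vector d = B - A = (-8 + 8, -8 - 8, -4 - 8) = (0, -16, -12)
Parametric form r = A + t·d:
x = -8, y = 8 - 16t, z = 8 - 12t

x = -8, y = 8 - 16t, z = 8 - 12t


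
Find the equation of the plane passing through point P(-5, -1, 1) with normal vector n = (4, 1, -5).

The plane through P with normal n = (a, b, c) satisfies n·(r - P) = 0,
i.e. ax + by + cz = a·x₀ + b·y₀ + c·z₀.
d = 4·(-5) + 1·(-1) + (-5)·1
  = -20 - 1 - 5
  = -26
Equation: 4x + y - 5z = -26

4x + y - 5z = -26


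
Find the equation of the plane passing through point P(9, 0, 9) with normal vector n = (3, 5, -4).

The plane through P with normal n = (a, b, c) satisfies n·(r - P) = 0,
i.e. ax + by + cz = a·x₀ + b·y₀ + c·z₀.
d = 3·9 + 5·0 + (-4)·9
  = 27 + 0 - 36
  = -9
Equation: 3x + 5y - 4z = -9

3x + 5y - 4z = -9


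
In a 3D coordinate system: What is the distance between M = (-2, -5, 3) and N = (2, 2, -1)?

d = √[(x₂-x₁)² + (y₂-y₁)² + (z₂-z₁)²]
  = √[4² + 7² + (-4)²]
  = √[16 + 49 + 16]
  = √81
  ≈ 9

9


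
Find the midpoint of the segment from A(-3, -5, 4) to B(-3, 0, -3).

M = ((x₁+x₂)/2, (y₁+y₂)/2, (z₁+z₂)/2)
  = ((-3 - 3)/2, (-5 + 0)/2, (4 - 3)/2)
  = (-6/2, -5/2, 1/2)
  = (-3, -2.5, 0.5)

(-3, -2.5, 0.5)


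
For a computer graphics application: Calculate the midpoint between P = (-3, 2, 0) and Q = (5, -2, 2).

M = ((x₁+x₂)/2, (y₁+y₂)/2, (z₁+z₂)/2)
  = ((-3 + 5)/2, (2 - 2)/2, (0 + 2)/2)
  = (2/2, 0/2, 2/2)
  = (1, 0, 1)

(1, 0, 1)


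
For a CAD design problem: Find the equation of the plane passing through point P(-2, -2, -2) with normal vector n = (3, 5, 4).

The plane through P with normal n = (a, b, c) satisfies n·(r - P) = 0,
i.e. ax + by + cz = a·x₀ + b·y₀ + c·z₀.
d = 3·(-2) + 5·(-2) + 4·(-2)
  = -6 - 10 - 8
  = -24
Equation: 3x + 5y + 4z = -24

3x + 5y + 4z = -24


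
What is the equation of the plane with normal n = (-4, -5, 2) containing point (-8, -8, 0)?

The plane through P with normal n = (a, b, c) satisfies n·(r - P) = 0,
i.e. ax + by + cz = a·x₀ + b·y₀ + c·z₀.
d = (-4)·(-8) + (-5)·(-8) + 2·0
  = 32 + 40 + 0
  = 72
Equation: -4x - 5y + 2z = 72

-4x - 5y + 2z = 72


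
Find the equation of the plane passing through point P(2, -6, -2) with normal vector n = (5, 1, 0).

The plane through P with normal n = (a, b, c) satisfies n·(r - P) = 0,
i.e. ax + by + cz = a·x₀ + b·y₀ + c·z₀.
d = 5·2 + 1·(-6) + 0·(-2)
  = 10 - 6 + 0
  = 4
Equation: 5x + y = 4

5x + y = 4


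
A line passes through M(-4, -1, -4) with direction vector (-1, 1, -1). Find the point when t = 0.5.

P(t) = M + t·d
  = (-4 + (-1)·0.5, -1 + 1·0.5, -4 + (-1)·0.5)
  = (-4 - 0.5, -1 + 0.5, -4 - 0.5)
  = (-4.5, -0.5, -4.5)

(-4.5, -0.5, -4.5)


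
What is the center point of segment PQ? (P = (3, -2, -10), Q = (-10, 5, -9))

M = ((x₁+x₂)/2, (y₁+y₂)/2, (z₁+z₂)/2)
  = ((3 - 10)/2, (-2 + 5)/2, (-10 - 9)/2)
  = (-7/2, 3/2, -19/2)
  = (-3.5, 1.5, -9.5)

(-3.5, 1.5, -9.5)


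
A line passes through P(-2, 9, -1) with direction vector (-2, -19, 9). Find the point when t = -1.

P(t) = P + t·d
  = (-2 + (-2)·(-1), 9 + (-19)·(-1), -1 + 9·(-1))
  = (-2 + 2, 9 + 19, -1 - 9)
  = (0, 28, -10)

(0, 28, -10)


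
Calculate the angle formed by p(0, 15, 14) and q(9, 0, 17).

p·q = 0·9 + 15·0 + 14·17 = 0 + 0 + 238 = 238
|p| = √(0² + 15² + 14²) = √421 ≈ 20.52
|q| = √(9² + 0² + 17²) = √370 ≈ 19.24
cos θ = (p·q)/(|p||q|) = 238/(20.52·19.24) ≈ 0.603
θ = arccos(0.603) ≈ 52.91°

52.91°


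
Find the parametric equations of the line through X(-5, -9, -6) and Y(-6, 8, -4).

Direction vector d = Y - X = (-6 + 5, 8 + 9, -4 + 6) = (-1, 17, 2)
Parametric form r = X + t·d:
x = -5 - t, y = -9 + 17t, z = -6 + 2t

x = -5 - t, y = -9 + 17t, z = -6 + 2t


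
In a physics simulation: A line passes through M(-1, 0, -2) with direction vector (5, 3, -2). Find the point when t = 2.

P(t) = M + t·d
  = (-1 + 5·2, 0 + 3·2, -2 + (-2)·2)
  = (-1 + 10, 0 + 6, -2 - 4)
  = (9, 6, -6)

(9, 6, -6)


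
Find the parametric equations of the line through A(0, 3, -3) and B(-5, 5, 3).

Direction vector d = B - A = (-5 + 0, 5 - 3, 3 + 3) = (-5, 2, 6)
Parametric form r = A + t·d:
x = 0 - 5t, y = 3 + 2t, z = -3 + 6t

x = 0 - 5t, y = 3 + 2t, z = -3 + 6t
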